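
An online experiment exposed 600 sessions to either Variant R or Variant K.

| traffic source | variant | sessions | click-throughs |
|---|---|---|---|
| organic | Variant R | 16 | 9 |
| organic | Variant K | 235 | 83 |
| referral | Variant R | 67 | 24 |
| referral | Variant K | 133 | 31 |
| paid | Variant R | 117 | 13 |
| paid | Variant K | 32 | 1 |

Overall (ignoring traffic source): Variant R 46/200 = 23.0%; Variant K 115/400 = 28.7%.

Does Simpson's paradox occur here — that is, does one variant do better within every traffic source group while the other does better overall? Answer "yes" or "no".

Within each traffic source level (organic 56.2% vs 35.3%; referral 35.8% vs 23.3%; paid 11.1% vs 3.1%), Variant R has the higher rate every time. Pooled: 23.0% vs 28.7% — Variant K has the higher rate overall. The two comparisons disagree.

yes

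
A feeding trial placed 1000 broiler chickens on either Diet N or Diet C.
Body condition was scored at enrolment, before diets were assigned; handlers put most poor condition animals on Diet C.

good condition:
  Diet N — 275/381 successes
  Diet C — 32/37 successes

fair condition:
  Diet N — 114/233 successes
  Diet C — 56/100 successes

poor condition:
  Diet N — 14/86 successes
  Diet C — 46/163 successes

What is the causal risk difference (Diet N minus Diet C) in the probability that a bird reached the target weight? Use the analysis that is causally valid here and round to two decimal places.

-0.11

The imbalance in starting body condition arose from how broiler chickens were allocated, not from anything the diet did; and starting body condition independently affects the outcome. The pooled gap is confounded — condition on starting body condition.
Adjusting over the population distribution of starting body condition: 0.418·(0.722−0.865) + 0.333·(0.489−0.560) + 0.249·(0.163−0.282) = -0.113.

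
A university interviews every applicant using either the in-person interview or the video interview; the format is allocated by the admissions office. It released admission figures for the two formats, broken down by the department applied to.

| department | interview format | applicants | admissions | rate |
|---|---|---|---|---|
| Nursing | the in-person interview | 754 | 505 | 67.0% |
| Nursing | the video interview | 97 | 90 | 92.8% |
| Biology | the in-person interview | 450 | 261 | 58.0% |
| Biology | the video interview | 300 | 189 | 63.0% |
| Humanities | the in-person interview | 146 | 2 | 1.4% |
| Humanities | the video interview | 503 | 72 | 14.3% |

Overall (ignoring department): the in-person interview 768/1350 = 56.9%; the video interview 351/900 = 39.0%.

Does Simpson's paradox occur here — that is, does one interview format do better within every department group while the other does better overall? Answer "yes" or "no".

yes

Within each department level (Nursing 67.0% vs 92.8%; Biology 58.0% vs 63.0%; Humanities 1.4% vs 14.3%), the video interview has the higher rate every time. Pooled: 56.9% vs 39.0% — the in-person interview has the higher rate overall. The two comparisons disagree.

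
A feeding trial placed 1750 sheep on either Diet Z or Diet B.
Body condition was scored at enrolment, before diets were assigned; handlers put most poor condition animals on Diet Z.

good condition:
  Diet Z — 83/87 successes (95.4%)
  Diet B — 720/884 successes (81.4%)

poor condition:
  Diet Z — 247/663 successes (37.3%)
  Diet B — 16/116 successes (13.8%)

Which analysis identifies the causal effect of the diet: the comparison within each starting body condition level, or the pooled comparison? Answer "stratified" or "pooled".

Here starting body condition is a common cause — it drives both which diet a case falls under and the outcome. The crude comparison mixes populations; the stratum-specific rates are the causally relevant ones.
Within each level — good condition: 95.4% vs 81.4%; poor condition: 37.3% vs 13.8% — Diet Z is higher every time.

stratified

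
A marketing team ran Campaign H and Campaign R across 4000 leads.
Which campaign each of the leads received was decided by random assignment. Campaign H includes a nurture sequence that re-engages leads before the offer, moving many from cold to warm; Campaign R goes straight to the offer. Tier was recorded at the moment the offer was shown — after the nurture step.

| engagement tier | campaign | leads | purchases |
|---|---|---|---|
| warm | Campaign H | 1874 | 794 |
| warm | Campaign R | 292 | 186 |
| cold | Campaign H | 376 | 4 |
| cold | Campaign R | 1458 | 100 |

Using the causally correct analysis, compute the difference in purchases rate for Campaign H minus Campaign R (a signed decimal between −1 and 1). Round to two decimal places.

+0.19

Engagement tier here is a post-treatment variable shaped by the campaign; conditioning on it would introduce bias rather than remove it. The overall comparison is the causal one.
The causal difference is the pooled difference: 0.355 − 0.163 = +0.191.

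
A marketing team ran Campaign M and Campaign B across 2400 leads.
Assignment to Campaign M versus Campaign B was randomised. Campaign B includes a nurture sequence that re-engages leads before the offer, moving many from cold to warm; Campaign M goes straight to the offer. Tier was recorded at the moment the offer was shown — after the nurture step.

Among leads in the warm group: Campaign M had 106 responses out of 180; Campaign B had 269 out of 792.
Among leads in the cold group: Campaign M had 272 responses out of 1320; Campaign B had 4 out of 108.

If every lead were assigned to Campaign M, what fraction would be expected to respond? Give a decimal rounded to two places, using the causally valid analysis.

Campaign M is higher inside every engagement tier stratum but Campaign B is higher in aggregate. Whether to stratify depends on how engagement tier relates to the campaign.
The distribution of engagement tier is itself part of what the campaign does — it is an intermediate outcome. Holding it fixed would remove that part of the effect; the total effect is the pooled difference.
So P(outcome | do(Campaign M)) is just the pooled rate for Campaign M: 378/1500 = 0.252.

0.25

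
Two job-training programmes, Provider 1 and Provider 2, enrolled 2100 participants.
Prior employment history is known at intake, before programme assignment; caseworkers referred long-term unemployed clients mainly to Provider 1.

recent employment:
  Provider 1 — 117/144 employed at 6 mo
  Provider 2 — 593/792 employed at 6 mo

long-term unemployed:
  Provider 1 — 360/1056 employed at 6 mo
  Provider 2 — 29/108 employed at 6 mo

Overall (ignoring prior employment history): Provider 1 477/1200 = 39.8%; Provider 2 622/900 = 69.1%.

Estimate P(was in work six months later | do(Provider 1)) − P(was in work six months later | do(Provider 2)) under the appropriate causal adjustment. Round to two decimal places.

Within every prior employment history level Provider 1 has the higher rate, yet pooled Provider 2 does — Simpson's reversal.
Prior employment history is set before the programme has any effect — it is not caused by the programme — and it independently drives the outcome. That makes it a confounder, so the causal comparison is within prior employment history levels.
Adjusting over the population distribution of prior employment history: 0.446·(0.812−0.749) + 0.554·(0.341−0.269) = +0.069.

+0.07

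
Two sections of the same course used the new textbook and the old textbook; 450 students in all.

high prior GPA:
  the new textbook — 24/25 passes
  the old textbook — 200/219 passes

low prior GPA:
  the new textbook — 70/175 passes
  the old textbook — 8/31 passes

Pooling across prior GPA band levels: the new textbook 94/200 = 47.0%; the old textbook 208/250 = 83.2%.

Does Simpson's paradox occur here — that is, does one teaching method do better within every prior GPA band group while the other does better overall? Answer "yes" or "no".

yes

Within each prior GPA band level (high prior GPA 96.0% vs 91.3%; low prior GPA 40.0% vs 25.8%), the new textbook has the higher rate every time. Pooled: 47.0% vs 83.2% — the old textbook has the higher rate overall. The two comparisons disagree.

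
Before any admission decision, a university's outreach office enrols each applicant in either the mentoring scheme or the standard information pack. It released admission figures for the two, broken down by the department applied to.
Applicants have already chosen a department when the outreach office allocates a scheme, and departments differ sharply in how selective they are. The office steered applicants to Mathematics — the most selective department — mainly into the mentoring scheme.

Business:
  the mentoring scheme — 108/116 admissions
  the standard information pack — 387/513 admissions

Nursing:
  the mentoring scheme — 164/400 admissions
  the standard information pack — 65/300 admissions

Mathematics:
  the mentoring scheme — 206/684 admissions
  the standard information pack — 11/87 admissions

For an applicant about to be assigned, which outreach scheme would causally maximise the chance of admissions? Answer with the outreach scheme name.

Here department is a common cause — it drives both which outreach scheme a case falls under and the outcome. The crude comparison mixes populations; the stratum-specific rates are the causally relevant ones.
Within each level — Business: 93.1% vs 75.4%; Nursing: 41.0% vs 21.7%; Mathematics: 30.1% vs 12.6% — the mentoring scheme is higher every time.

the mentoring scheme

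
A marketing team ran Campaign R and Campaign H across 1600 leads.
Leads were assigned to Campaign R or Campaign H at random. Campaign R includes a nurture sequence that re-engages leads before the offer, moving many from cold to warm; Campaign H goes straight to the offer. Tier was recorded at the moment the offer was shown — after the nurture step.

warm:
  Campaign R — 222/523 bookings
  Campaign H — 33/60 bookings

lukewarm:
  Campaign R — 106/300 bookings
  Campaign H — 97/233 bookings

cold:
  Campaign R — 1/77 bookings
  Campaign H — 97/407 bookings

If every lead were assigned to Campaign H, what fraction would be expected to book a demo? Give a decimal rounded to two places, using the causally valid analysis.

0.32

Because the campaign influences engagement tier, engagement tier is a post-treatment mediator, not a confounder. Stratifying on it would bias the estimate; the causal effect is the crude pooled difference.
So P(outcome | do(Campaign H)) is just the pooled rate for Campaign H: 227/700 = 0.324.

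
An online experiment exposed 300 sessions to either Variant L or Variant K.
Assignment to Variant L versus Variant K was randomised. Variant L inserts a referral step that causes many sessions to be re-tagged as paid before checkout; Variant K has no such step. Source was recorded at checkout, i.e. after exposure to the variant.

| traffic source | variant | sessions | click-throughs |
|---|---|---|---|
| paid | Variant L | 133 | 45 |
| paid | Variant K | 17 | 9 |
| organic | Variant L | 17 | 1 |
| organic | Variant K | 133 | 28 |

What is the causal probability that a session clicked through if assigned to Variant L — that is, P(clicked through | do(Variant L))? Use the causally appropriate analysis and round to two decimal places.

The distribution of traffic source is itself part of what the variant does — it is an intermediate outcome. Holding it fixed would remove that part of the effect; the total effect is the pooled difference.
So P(outcome | do(Variant L)) is just the pooled rate for Variant L: 46/150 = 0.307.

0.31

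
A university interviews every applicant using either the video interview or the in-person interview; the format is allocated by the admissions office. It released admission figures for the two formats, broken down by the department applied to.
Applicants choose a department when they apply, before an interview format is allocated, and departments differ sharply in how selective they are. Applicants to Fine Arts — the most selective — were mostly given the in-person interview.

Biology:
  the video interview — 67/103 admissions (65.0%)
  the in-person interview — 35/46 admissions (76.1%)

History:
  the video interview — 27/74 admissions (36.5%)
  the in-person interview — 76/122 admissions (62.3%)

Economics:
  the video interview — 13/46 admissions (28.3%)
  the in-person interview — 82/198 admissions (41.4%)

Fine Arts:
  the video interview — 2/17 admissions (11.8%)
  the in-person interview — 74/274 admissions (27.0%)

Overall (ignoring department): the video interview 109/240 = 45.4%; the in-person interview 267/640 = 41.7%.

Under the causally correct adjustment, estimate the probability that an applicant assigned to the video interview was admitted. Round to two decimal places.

0.31

Nothing the interview format does changes department; the imbalance is an allocation artefact. With department also predicting the outcome, the pooled figure is confounded, and the within-stratum comparison is the causal one.
Standardising the video interview to the population department mix: 0.169·67/103 + 0.223·27/74 + 0.277·13/46 + 0.331·2/17 = 0.309.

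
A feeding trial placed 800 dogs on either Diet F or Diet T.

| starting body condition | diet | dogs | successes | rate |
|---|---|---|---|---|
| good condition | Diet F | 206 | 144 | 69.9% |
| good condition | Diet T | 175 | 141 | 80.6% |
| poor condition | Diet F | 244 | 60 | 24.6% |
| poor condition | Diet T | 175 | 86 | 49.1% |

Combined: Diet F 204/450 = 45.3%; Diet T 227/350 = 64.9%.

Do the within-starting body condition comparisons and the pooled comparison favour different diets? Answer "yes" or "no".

Within each starting body condition level (good condition 69.9% vs 80.6%; poor condition 24.6% vs 49.1%), Diet T has the higher rate every time. Pooled: 45.3% vs 64.9% — Diet T has the higher rate overall. They agree.

no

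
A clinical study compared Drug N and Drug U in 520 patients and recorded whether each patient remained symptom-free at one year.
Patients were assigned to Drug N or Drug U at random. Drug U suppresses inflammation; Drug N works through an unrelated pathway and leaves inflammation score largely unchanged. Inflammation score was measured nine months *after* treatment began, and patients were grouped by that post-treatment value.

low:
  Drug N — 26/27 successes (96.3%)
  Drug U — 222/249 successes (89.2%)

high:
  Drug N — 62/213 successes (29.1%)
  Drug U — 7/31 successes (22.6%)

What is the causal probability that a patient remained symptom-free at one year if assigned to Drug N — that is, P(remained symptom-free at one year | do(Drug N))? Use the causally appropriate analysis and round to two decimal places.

0.37

Drug N is higher inside every inflammation score stratum but Drug U is higher in aggregate. Whether to stratify depends on how inflammation score relates to the drug.
The distribution of inflammation score is itself part of what the drug does — it is an intermediate outcome. Holding it fixed would remove that part of the effect; the total effect is the pooled difference.
So P(outcome | do(Drug N)) is just the pooled rate for Drug N: 88/240 = 0.367.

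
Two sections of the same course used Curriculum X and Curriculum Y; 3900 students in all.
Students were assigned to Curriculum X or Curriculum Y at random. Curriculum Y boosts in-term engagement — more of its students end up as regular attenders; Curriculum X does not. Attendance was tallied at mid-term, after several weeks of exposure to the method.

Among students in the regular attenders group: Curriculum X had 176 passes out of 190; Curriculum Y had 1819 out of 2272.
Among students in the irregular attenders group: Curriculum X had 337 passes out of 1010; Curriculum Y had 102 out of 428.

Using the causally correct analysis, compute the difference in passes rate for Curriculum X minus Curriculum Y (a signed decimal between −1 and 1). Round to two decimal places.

The distribution of mid-term attendance is itself part of what the teaching method does — it is an intermediate outcome. Holding it fixed would remove that part of the effect; the total effect is the pooled difference.
The causal difference is the pooled difference: 0.427 − 0.711 = -0.284.

-0.28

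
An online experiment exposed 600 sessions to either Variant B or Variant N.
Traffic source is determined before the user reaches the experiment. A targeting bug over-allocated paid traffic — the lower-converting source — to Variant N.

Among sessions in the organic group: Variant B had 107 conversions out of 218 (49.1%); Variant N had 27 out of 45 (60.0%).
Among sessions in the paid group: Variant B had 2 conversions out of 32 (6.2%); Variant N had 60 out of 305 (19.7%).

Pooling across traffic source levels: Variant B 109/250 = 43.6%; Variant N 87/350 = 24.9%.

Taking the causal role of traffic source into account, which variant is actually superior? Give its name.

Variant N

The imbalance in traffic source arose from how sessions were allocated, not from anything the variant did; and traffic source independently affects the outcome. The pooled gap is confounded — condition on traffic source.
Within each level — organic: 49.1% vs 60.0%; paid: 6.2% vs 19.7% — Variant N is higher every time.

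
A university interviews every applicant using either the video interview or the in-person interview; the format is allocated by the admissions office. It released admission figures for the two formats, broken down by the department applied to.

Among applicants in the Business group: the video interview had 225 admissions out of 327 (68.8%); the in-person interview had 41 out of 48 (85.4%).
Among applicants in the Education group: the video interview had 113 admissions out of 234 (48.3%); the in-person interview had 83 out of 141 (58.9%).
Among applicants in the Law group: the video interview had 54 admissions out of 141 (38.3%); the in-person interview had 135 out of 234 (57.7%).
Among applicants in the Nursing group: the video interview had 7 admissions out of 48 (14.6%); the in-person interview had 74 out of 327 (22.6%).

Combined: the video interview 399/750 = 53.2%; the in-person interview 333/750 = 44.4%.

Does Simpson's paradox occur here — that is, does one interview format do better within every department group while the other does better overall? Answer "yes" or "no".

Within each department level (Business 68.8% vs 85.4%; Education 48.3% vs 58.9%; Law 38.3% vs 57.7%; Nursing 14.6% vs 22.6%), the in-person interview has the higher rate every time. Pooled: 53.2% vs 44.4% — the video interview has the higher rate overall. The two comparisons disagree.

yes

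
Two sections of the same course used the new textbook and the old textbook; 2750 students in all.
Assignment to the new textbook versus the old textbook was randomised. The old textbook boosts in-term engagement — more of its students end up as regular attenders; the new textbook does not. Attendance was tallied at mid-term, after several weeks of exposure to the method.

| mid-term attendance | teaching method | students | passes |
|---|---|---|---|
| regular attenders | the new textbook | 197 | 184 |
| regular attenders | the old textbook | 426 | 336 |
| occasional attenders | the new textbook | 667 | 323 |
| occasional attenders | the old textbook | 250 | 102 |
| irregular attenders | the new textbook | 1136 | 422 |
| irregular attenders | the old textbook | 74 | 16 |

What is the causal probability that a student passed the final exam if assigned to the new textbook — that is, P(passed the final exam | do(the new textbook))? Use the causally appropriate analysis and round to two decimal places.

the new textbook is higher inside every mid-term attendance stratum but the old textbook is higher in aggregate. Whether to stratify depends on how mid-term attendance relates to the teaching method.
Stratifying would compare teaching methods among students the teaching methods themselves sorted into mid-term attendance groups — a form of selection on an intermediate. The unconditioned pooled rates give the total causal effect.
So P(outcome | do(the new textbook)) is just the pooled rate for the new textbook: 929/2000 = 0.465.

0.46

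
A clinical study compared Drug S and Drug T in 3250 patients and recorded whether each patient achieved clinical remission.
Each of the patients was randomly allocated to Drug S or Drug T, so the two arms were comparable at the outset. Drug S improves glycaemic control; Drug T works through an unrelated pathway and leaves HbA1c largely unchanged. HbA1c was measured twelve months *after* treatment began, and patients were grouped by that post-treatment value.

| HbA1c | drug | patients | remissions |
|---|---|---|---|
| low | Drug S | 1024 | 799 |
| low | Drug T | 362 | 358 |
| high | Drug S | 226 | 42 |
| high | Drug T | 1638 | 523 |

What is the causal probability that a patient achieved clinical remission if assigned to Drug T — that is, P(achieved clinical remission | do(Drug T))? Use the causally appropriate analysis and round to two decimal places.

0.44

The distribution of HbA1c is itself part of what the drug does — it is an intermediate outcome. Holding it fixed would remove that part of the effect; the total effect is the pooled difference.
So P(outcome | do(Drug T)) is just the pooled rate for Drug T: 881/2000 = 0.441.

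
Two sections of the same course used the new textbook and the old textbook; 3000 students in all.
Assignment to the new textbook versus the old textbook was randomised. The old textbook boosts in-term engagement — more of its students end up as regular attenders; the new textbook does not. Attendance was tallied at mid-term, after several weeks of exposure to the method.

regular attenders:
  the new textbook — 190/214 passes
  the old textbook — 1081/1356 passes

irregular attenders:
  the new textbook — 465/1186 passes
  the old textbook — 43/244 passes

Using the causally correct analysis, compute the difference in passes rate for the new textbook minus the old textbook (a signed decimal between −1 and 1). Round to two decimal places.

Mid-term attendance here is a post-treatment variable shaped by the teaching method; conditioning on it would introduce bias rather than remove it. The overall comparison is the causal one.
The causal difference is the pooled difference: 0.468 − 0.703 = -0.235.

-0.23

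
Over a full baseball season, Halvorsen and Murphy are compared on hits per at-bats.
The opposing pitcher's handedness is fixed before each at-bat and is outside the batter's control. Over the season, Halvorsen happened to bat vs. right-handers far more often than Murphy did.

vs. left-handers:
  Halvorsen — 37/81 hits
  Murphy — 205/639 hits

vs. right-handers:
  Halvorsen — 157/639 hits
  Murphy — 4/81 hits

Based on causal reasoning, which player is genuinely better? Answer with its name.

Halvorsen

Here pitcher handedness is a common cause — it drives both which player a case falls under and the outcome. The crude comparison mixes populations; the stratum-specific rates are the causally relevant ones.
Within each level — vs. left-handers: 45.7% vs 32.1%; vs. right-handers: 24.6% vs 4.9% — Halvorsen is higher every time.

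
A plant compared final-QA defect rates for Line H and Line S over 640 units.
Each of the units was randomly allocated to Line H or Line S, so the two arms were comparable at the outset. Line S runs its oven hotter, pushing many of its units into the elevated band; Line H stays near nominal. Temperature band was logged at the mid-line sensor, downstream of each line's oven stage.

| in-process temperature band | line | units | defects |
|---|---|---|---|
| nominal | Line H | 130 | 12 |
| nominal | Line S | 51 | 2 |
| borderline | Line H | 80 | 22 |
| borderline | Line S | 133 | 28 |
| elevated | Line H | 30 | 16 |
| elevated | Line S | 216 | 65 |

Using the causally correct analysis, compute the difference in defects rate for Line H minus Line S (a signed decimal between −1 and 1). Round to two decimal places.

-0.03

The in-process temperature band-specific comparison favours Line S throughout, but the pooled figures favour Line H. The question is whether to condition on in-process temperature band.
In-process temperature band lies on the pathway line → in-process temperature band → outcome, so adjusting for it blocks the indirect effect. For the total causal effect of line, use the unadjusted pooled rates.
The causal difference is the pooled difference: 0.208 − 0.237 = -0.029.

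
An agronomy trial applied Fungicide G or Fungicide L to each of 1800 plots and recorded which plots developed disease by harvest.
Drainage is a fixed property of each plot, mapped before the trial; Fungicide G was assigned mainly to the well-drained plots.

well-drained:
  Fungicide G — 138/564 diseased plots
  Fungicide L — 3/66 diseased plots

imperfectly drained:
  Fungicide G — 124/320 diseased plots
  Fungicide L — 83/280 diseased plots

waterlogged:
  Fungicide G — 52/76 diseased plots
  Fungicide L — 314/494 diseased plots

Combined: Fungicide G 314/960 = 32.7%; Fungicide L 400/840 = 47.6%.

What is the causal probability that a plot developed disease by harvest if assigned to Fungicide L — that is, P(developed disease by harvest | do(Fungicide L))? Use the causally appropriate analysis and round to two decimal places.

The field drainage-specific comparison favours Fungicide L throughout, but the pooled figures favour Fungicide G. The question is whether to condition on field drainage.
Field drainage satisfies the back-door criterion: it is not a descendant of the fungicide, and it blocks the spurious path from fungicide to outcome. Adjusting for it (i.e., using the within-field drainage rates) gives the causal effect.
Standardising Fungicide L to the population field drainage mix: 0.350·3/66 + 0.333·83/280 + 0.317·314/494 = 0.316.

0.32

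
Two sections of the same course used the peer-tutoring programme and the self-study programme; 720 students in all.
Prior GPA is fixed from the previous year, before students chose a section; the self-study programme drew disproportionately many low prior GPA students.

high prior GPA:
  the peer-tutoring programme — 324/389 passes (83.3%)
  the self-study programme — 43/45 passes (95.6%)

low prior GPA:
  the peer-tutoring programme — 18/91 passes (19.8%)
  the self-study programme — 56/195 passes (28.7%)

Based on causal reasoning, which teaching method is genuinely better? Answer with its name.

Prior GPA band differs across teaching methods for reasons unrelated to any effect of the teaching method itself, and it separately predicts the outcome — a classic confounder. We must compare within prior GPA band levels.
Within each level — high prior GPA: 83.3% vs 95.6%; low prior GPA: 19.8% vs 28.7% — the self-study programme is higher every time.

the self-study programme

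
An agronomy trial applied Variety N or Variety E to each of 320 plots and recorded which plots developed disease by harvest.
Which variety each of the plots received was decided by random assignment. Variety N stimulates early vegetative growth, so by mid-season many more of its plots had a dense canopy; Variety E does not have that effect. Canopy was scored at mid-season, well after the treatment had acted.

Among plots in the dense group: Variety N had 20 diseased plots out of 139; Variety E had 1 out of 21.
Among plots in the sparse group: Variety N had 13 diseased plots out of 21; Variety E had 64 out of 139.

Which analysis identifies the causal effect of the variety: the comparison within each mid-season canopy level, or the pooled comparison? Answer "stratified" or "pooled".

The mid-season canopy-specific comparison favours Variety E throughout, but the pooled figures favour Variety N. The question is whether to condition on mid-season canopy.
The distribution of mid-season canopy is itself part of what the variety does — it is an intermediate outcome. Holding it fixed would remove that part of the effect; the total effect is the pooled difference.
Pooled: Variety N 20.6% vs Variety E 40.6%; Variety N is lower overall.

pooled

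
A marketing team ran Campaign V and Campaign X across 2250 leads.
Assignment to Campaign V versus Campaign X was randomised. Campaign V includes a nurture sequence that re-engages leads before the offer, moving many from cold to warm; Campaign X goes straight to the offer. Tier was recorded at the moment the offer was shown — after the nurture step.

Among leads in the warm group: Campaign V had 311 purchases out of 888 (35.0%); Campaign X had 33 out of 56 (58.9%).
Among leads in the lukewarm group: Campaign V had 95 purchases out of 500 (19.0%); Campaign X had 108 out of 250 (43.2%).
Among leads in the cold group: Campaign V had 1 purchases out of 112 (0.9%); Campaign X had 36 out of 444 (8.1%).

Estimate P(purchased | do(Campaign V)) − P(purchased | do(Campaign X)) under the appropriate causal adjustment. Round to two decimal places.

Within every engagement tier level Campaign X has the higher rate, yet pooled Campaign V does — Simpson's reversal.
Engagement tier is recorded after the campaign and is itself shifted by it — it sits on the causal path from campaign to outcome. Conditioning on a mediator would strip out part of the effect we want; the pooled comparison gives the total causal effect.
The causal difference is the pooled difference: 0.271 − 0.236 = +0.035.

+0.04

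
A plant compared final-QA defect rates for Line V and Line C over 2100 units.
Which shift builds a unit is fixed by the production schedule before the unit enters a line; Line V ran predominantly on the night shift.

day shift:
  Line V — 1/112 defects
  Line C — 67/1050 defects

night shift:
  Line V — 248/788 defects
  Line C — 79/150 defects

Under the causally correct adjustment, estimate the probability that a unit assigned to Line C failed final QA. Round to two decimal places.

0.27

Within every shift level Line V has the lower rate, yet pooled Line C does — Simpson's reversal.
Since shift is a pre-existing factor (not a product of the line) and it affects the outcome on its own, it is a confounder. The stratified rates, not the pooled rate, identify the causal effect.
Standardising Line C to the population shift mix: 0.553·67/1050 + 0.447·79/150 = 0.271.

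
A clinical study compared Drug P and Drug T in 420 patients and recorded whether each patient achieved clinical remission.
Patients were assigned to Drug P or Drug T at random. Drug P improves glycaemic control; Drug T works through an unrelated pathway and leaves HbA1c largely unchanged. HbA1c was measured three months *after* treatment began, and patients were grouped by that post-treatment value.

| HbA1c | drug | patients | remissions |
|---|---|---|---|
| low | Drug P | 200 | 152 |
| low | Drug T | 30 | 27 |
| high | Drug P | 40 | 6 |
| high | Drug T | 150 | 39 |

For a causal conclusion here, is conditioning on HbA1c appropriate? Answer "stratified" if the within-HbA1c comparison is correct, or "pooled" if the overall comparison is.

Stratifying would compare drugs among patients the drugs themselves sorted into HbA1c groups — a form of selection on an intermediate. The unconditioned pooled rates give the total causal effect.
Pooled: Drug P 65.8% vs Drug T 36.7%; Drug P is higher overall.

pooled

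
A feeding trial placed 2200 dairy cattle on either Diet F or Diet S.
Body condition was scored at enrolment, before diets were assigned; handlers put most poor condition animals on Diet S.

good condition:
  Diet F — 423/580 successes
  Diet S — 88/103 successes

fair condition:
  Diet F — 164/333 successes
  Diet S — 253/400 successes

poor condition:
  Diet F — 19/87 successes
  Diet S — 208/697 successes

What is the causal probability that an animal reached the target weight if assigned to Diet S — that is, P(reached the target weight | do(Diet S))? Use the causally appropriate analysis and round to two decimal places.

The stratified and pooled comparisons disagree (Diet S wins within each starting body condition; Diet F wins overall), so the answer turns on the causal role of starting body condition.
Starting body condition differs across diets for reasons unrelated to any effect of the diet itself, and it separately predicts the outcome — a classic confounder. We must compare within starting body condition levels.
Standardising Diet S to the population starting body condition mix: 0.310·88/103 + 0.333·253/400 + 0.356·208/697 = 0.582.

0.58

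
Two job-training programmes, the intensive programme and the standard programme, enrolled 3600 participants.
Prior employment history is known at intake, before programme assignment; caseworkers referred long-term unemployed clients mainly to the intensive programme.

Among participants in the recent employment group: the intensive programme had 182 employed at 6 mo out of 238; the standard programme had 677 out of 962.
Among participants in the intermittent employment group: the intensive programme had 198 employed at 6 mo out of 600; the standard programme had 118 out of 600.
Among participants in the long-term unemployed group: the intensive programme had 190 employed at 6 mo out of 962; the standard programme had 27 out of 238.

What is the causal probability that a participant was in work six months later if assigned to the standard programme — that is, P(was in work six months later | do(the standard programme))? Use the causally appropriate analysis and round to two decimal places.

The prior employment history-specific comparison favours the intensive programme throughout, but the pooled figures favour the standard programme. The question is whether to condition on prior employment history.
Here prior employment history is a common cause — it drives both which programme a case falls under and the outcome. The crude comparison mixes populations; the stratum-specific rates are the causally relevant ones.
Standardising the standard programme to the population prior employment history mix: 0.333·677/962 + 0.333·118/600 + 0.333·27/238 = 0.338.

0.34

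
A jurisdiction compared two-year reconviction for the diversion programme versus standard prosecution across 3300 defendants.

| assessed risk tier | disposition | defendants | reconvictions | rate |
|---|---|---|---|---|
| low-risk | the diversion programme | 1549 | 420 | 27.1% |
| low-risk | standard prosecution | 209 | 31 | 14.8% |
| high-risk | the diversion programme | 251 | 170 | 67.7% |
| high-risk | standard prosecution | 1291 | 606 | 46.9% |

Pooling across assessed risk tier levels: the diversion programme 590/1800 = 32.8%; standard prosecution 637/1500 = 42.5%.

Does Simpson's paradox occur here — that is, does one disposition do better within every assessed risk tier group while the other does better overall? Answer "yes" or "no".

yes

Within each assessed risk tier level (low-risk 27.1% vs 14.8%; high-risk 67.7% vs 46.9%), standard prosecution has the lower rate every time. Pooled: 32.8% vs 42.5% — the diversion programme has the lower rate overall. The two comparisons disagree.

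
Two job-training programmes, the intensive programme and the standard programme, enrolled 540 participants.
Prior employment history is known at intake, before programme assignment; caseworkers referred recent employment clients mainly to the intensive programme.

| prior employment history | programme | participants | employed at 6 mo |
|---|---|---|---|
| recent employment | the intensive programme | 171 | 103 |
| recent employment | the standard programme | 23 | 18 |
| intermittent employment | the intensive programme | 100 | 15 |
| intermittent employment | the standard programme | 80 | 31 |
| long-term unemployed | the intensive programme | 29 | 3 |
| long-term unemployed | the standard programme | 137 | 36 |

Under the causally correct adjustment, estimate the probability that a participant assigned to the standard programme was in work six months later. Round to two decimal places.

0.49

Within every prior employment history level the standard programme has the higher rate, yet pooled the intensive programme does — Simpson's reversal.
The imbalance in prior employment history arose from how participants were allocated, not from anything the programme did; and prior employment history independently affects the outcome. The pooled gap is confounded — condition on prior employment history.
Standardising the standard programme to the population prior employment history mix: 0.359·18/23 + 0.333·31/80 + 0.307·36/137 = 0.491.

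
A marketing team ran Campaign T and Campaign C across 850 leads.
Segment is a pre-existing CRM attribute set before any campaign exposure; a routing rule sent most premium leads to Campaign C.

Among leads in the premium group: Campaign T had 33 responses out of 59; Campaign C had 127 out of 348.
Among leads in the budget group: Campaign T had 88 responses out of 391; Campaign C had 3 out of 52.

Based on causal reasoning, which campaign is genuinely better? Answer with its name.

Campaign T

The customer segment-specific comparison favours Campaign T throughout, but the pooled figures favour Campaign C. The question is whether to condition on customer segment.
Here customer segment is a common cause — it drives both which campaign a case falls under and the outcome. The crude comparison mixes populations; the stratum-specific rates are the causally relevant ones.
Within each level — premium: 55.9% vs 36.5%; budget: 22.5% vs 5.8% — Campaign T is higher every time.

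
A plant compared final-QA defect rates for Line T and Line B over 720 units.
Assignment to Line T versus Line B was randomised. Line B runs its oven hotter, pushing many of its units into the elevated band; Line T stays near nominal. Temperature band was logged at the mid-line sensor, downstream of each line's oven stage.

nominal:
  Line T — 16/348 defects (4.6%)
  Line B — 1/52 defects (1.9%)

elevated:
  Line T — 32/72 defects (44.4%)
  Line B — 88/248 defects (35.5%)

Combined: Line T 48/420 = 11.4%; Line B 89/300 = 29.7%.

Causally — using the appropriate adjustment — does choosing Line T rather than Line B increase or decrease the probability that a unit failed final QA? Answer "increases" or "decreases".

Because the line influences in-process temperature band, in-process temperature band is a post-treatment mediator, not a confounder. Stratifying on it would bias the estimate; the causal effect is the crude pooled difference.
Pooled: Line T 11.4% vs Line B 29.7%; Line T is lower overall.

decreases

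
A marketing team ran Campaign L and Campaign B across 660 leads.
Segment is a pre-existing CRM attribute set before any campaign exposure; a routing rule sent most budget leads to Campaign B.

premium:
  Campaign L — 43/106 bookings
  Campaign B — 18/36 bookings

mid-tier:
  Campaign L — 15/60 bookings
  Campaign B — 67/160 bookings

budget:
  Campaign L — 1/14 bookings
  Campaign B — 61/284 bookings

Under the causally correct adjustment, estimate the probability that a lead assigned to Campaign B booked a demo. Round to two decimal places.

0.34

Campaign B is higher inside every customer segment stratum but Campaign L is higher in aggregate. Whether to stratify depends on how customer segment relates to the campaign.
Since customer segment is a pre-existing factor (not a product of the campaign) and it affects the outcome on its own, it is a confounder. The stratified rates, not the pooled rate, identify the causal effect.
Standardising Campaign B to the population customer segment mix: 0.215·18/36 + 0.333·67/160 + 0.452·61/284 = 0.344.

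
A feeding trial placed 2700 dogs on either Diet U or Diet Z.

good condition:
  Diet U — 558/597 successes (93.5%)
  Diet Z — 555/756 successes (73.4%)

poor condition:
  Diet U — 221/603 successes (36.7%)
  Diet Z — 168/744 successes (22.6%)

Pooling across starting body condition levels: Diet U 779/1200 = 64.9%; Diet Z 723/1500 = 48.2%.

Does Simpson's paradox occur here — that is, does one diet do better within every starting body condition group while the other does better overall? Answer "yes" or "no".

no

Within each starting body condition level (good condition 93.5% vs 73.4%; poor condition 36.7% vs 22.6%), Diet U has the higher rate every time. Pooled: 64.9% vs 48.2% — Diet U has the higher rate overall. They agree.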